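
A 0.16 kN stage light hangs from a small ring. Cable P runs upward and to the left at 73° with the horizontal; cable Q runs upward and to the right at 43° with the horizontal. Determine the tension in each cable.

ΣF_x = 0: −T_P·cos73° + T_Q·cos43° = 0 → T_Q = 0.399768·T_P.
ΣF_y = 0: T_P·sin73° + T_Q·sin43° = 0.16.
Substitute: T_P·(0.956305 + 0.399768·0.681998) = 0.16 → T_P = 0.130193 ≈ 0.1302 kN.
Then T_Q = 0.399768 × 0.130193 = 0.05205 kN.

T_P = 0.1302 kN, T_Q = 0.05205 kN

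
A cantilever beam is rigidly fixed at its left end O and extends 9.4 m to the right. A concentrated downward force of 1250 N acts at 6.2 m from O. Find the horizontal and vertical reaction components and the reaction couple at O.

O_x = 0, O_y = 1250 N, M_O = 7750 N·m

ΣF_x = 0: O_x = 0.
ΣF_y = 0: O_y − 1250 = 0 → O_y = 1250 N.
ΣM about O: M_O − 1250·6.2 = 0 → M_O = 7750 N·m.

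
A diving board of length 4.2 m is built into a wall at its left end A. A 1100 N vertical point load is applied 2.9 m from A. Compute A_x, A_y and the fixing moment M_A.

ΣF_x = 0: A_x = 0.
ΣF_y = 0: A_y − 1100 = 0 → A_y = 1100 N.
ΣM about A: M_A − 1100·2.9 = 0 → M_A = 3190 N·m.

A_x = 0, A_y = 1100 N, M_A = 3190 N·m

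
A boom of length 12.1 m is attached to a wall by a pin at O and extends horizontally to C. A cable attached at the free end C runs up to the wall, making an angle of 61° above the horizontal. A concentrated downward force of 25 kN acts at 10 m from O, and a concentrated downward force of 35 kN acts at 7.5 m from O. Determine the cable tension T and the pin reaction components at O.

T = 48.43 kN, O_x = 23.48 kN, O_y = 17.64 kN

ΣM about O: T·sin61°·12.1 − 25·10 − 35·7.5 = 0 → T = 512.5/(12.1·0.87462) = 48.4272 ≈ 48.43 kN.
ΣF_x = 0: O_x − T·cos61° = 0 → O_x = 48.4272 × 0.48481 = 23.48 kN.
ΣF_y = 0: O_y + T·sin61° − 25 − 35 = 0 → O_y = 60 − 48.4272 × 0.87462 = 17.64 kN.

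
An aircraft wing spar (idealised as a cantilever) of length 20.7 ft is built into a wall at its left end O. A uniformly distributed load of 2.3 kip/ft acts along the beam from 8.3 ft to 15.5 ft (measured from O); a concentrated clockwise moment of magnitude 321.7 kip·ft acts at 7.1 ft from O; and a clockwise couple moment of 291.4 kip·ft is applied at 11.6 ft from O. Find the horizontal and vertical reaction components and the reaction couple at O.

O_x = 0, O_y = 16.56 kip, M_O = 810.2 kip·ft

Resultant of the distributed load: 2.3 × 7.2 = 16.56 kip at 11.9 ft from O.
ΣF_x = 0: O_x = 0.
ΣF_y = 0: O_y − 2.3·7.2 = 0 → O_y = 16.56 kip.
ΣM about O: M_O − (2.3·7.2)·11.9 − 321.7 − 291.4 = 0 → M_O = 810.2 kip·ft.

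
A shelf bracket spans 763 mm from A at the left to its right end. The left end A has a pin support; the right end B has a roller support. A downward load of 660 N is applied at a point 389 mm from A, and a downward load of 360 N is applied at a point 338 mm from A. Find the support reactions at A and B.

A_x = 0, A_y = 524.0 N, B_y = 496.0 N

Moments about A: B_y·763 − 660·389 − 360·338 = 0 → B_y = 378420/763 = 495.963 ≈ 496.0 N.
ΣF_y = 0: A_y + 495.963 − 660 − 360 = 0 → A_y = 524.0 N.
ΣF_x = 0: no horizontal applied forces, so A_x = 0.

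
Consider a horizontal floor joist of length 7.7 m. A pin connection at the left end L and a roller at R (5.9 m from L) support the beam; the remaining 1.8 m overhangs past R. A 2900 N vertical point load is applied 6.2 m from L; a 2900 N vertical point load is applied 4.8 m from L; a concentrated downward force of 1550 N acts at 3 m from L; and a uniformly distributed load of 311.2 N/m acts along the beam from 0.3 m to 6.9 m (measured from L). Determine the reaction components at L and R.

L_x = 0, L_y = 1956 N, R_y = 7448 N

Resultant of the distributed load: 311.2 × 6.6 = 2053.92 N at 3.6 m from L.
ΣM about L: R_y·5.9 − 2900·6.2 − 2900·4.8 − 1550·3 − (311.2·6.6)·3.6 = 0 → R_y = 43944.112/5.9 = 7448.15 ≈ 7448 N.
ΣF_y = 0: L_y + 7448.15 − 2900 − 2900 − 1550 − 311.2·6.6 = 0 → L_y = 1956 N.
ΣF_x = 0: no horizontal applied forces, so L_x = 0.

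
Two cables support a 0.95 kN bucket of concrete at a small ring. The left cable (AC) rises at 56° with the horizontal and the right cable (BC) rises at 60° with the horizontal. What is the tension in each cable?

ΣF_x = 0: −T_AC·cos56° + T_BC·cos60° = 0 → T_BC = 1.11839·T_AC.
ΣF_y = 0: T_AC·sin56° + T_BC·sin60° = 0.95.
Substitute: T_AC·(0.829038 + 1.11839·0.866025) = 0.95 → T_AC = 0.528485 ≈ 0.5285 kN.
Then T_BC = 1.11839 × 0.528485 = 0.5911 kN.

T_AC = 0.5285 kN, T_BC = 0.5911 kN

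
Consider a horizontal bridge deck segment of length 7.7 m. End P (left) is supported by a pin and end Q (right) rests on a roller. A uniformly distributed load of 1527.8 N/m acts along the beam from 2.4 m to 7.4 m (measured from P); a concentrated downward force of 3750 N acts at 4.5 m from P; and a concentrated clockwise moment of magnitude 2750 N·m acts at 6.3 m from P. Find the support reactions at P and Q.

P_x = 0, P_y = 3979 N, Q_y = 7410 N

Resultant of the distributed load: 1527.8 × 5 = 7639 N at 4.9 m from P.
Moments about P: Q_y·7.7 − (1527.8·5)·4.9 − 3750·4.5 − 2750 = 0 → Q_y = 57056.1/7.7 = 7409.88 ≈ 7410 N.
ΣF_y = 0: P_y + 7409.88 − 1527.8·5 − 3750 = 0 → P_y = 3979 N.
ΣF_x = 0: no horizontal applied forces, so P_x = 0.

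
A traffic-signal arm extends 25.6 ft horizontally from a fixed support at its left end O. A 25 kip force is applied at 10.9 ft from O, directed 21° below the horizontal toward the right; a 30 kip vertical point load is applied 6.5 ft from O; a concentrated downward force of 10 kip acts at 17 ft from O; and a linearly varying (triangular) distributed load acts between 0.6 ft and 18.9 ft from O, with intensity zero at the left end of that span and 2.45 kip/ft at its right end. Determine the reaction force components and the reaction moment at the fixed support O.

O_x = -23.34 kip, O_y = 71.38 kip, M_O = 749.6 kip·ft

Resultant of the triangular load: ½ × 2.45 × 18.3 = 22.4175 kip, acting at 12.8 ft from O (one-third of the span from the peak).
ΣF_x = 0: O_x + 25·cos21° = 0 → O_x = -23.34 kip.
ΣF_y = 0: O_y − 25·sin21° − 30 − 10 − ½·2.45·18.3 = 0 → O_y = 71.38 kip.
ΣM about O: M_O − 25·sin21°·10.9 − 30·6.5 − 10·17 − (½·2.45·18.3)·12.8 = 0 → M_O = 749.6 kip·ft.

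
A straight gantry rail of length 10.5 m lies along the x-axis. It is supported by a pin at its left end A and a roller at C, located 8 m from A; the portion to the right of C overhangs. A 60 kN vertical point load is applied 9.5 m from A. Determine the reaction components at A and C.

Moments about A: C_y·8 − 60·9.5 = 0 → C_y = 570/8 = 71.25 kN.
ΣF_y = 0: A_y + 71.25 − 60 = 0 → A_y = -11.25 kN.
ΣF_x = 0: no horizontal applied forces, so A_x = 0.

A_x = 0, A_y = -11.25 kN, C_y = 71.25 kN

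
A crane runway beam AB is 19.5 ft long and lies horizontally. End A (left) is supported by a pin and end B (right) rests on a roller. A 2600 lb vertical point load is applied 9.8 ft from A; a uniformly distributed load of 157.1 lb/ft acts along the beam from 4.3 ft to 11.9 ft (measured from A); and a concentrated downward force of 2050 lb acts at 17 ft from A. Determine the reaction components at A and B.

Resultant of the distributed load: 157.1 × 7.6 = 1193.96 lb at 8.1 ft from A.
ΣM about A: B_y·19.5 − 2600·9.8 − (157.1·7.6)·8.1 − 2050·17 = 0 → B_y = 70001.076/19.5 = 3589.8 ≈ 3590 lb.
ΣF_y = 0: A_y + 3589.8 − 2600 − 157.1·7.6 − 2050 = 0 → A_y = 2254 lb.
ΣF_x = 0: no horizontal applied forces, so A_x = 0.

A_x = 0, A_y = 2254 lb, B_y = 3590 lb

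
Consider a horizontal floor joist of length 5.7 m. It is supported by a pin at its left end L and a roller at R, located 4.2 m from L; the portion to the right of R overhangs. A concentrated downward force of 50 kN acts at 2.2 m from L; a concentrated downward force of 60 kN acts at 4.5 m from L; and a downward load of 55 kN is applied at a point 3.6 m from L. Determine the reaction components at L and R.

ΣM about L: R_y·4.2 − 50·2.2 − 60·4.5 − 55·3.6 = 0 → R_y = 578/4.2 = 137.619 ≈ 137.6 kN.
ΣF_y = 0: L_y + 137.619 − 50 − 60 − 55 = 0 → L_y = 27.38 kN.
ΣF_x = 0: no horizontal applied forces, so L_x = 0.

L_x = 0, L_y = 27.38 kN, R_y = 137.6 kN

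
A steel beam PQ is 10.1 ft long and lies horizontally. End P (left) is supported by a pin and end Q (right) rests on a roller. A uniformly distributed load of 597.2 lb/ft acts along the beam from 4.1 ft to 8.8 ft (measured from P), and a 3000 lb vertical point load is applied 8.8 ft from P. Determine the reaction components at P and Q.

Resultant of the distributed load: 597.2 × 4.7 = 2806.84 lb at 6.45 ft from P.
Moments about P: Q_y·10.1 − (597.2·4.7)·6.45 − 3000·8.8 = 0 → Q_y = 44504.118/10.1 = 4406.35 ≈ 4406 lb.
ΣF_y = 0: P_y + 4406.35 − 597.2·4.7 − 3000 = 0 → P_y = 1400 lb.
ΣF_x = 0: no horizontal applied forces, so P_x = 0.

P_x = 0, P_y = 1400 lb, Q_y = 4406 lb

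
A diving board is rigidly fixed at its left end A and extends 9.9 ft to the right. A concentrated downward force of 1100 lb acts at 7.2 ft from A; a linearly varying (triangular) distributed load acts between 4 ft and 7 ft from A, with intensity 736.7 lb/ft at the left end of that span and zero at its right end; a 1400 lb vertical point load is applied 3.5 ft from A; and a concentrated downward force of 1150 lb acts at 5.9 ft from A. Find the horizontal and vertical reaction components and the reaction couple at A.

Resultant of the triangular load: ½ × 736.7 × 3 = 1105.05 lb, acting at 5 ft from A (one-third of the span from the peak).
ΣF_x = 0: A_x = 0.
ΣF_y = 0: A_y − 1100 − ½·736.7·3 − 1400 − 1150 = 0 → A_y = 4755 lb.
ΣM about A: M_A − 1100·7.2 − (½·736.7·3)·5 − 1400·3.5 − 1150·5.9 = 0 → M_A = 25130 lb·ft.

A_x = 0, A_y = 4755 lb, M_A = 25130 lb·ft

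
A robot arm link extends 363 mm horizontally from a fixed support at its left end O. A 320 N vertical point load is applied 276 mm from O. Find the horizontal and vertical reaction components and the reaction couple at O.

O_x = 0, O_y = 320.0 N, M_O = 88320 N·mm

ΣF_x = 0: O_x = 0.
ΣF_y = 0: O_y − 320 = 0 → O_y = 320.0 N.
ΣM about O: M_O − 320·276 = 0 → M_O = 88320 N·mm.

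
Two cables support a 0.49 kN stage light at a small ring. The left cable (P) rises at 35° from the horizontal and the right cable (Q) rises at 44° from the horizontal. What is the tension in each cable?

ΣF_x = 0: −T_P·cos35° + T_Q·cos44° = 0 → T_Q = 1.13876·T_P.
ΣF_y = 0: T_P·sin35° + T_Q·sin44° = 0.49.
Substitute: T_P·(0.573576 + 1.13876·0.694658) = 0.49 → T_P = 0.359073 ≈ 0.3591 kN.
Then T_Q = 1.13876 × 0.359073 = 0.4089 kN.

T_P = 0.3591 kN, T_Q = 0.4089 kN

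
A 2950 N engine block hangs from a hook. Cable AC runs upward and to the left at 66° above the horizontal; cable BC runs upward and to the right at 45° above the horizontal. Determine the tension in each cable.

T_AC = 2234 N, T_BC = 1285 N

ΣF_x = 0: −T_AC·cos66° + T_BC·cos45° = 0 → T_BC = 0.575212·T_AC.
ΣF_y = 0: T_AC·sin66° + T_BC·sin45° = 2950.
Substitute: T_AC·(0.913545 + 0.575212·0.707107) = 2950 → T_AC = 2234.37 ≈ 2234 N.
Then T_BC = 0.575212 × 2234.37 = 1285 N.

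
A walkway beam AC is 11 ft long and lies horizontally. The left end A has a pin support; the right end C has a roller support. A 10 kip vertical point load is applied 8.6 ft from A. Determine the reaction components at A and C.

Taking moments about A: C_y·11 − 10·8.6 = 0 → C_y = 86/11 = 7.81818 ≈ 7.818 kip.
ΣF_y = 0: A_y + 7.81818 − 10 = 0 → A_y = 2.182 kip.
ΣF_x = 0: no horizontal applied forces, so A_x = 0.

A_x = 0, A_y = 2.182 kip, C_y = 7.818 kip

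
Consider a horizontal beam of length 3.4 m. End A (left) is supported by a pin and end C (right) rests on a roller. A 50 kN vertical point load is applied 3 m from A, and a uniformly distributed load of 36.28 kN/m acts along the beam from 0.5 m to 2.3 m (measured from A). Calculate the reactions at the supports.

A_x = 0, A_y = 44.30 kN, C_y = 71.01 kN

Resultant of the distributed load: 36.28 × 1.8 = 65.304 kN at 1.4 m from A.
Moments about A: C_y·3.4 − 50·3 − (36.28·1.8)·1.4 = 0 → C_y = 241.4256/3.4 = 71.0075 ≈ 71.01 kN.
ΣF_y = 0: A_y + 71.0075 − 50 − 36.28·1.8 = 0 → A_y = 44.30 kN.
ΣF_x = 0: no horizontal applied forces, so A_x = 0.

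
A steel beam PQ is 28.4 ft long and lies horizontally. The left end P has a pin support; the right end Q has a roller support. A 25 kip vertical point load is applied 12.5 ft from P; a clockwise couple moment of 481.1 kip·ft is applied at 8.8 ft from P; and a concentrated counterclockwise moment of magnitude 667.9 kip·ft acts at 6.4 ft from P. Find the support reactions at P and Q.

P_x = 0, P_y = 20.57 kip, Q_y = 4.426 kip

ΣM about P: Q_y·28.4 − 25·12.5 − 481.1 + 667.9 = 0 → Q_y = 125.7/28.4 = 4.42606 ≈ 4.426 kip.
ΣF_y = 0: P_y + 4.42606 − 25 = 0 → P_y = 20.57 kip.
ΣF_x = 0: no horizontal applied forces, so P_x = 0.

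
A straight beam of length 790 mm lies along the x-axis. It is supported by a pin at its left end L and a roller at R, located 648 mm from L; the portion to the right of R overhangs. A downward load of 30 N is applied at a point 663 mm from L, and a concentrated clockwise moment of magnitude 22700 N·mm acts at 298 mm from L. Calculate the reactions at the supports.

L_x = 0, L_y = -35.73 N, R_y = 65.73 N

ΣM about L: R_y·648 − 30·663 − 22700 = 0 → R_y = 42590/648 = 65.7253 ≈ 65.73 N.
ΣF_y = 0: L_y + 65.7253 − 30 = 0 → L_y = -35.73 N.
ΣF_x = 0: no horizontal applied forces, so L_x = 0.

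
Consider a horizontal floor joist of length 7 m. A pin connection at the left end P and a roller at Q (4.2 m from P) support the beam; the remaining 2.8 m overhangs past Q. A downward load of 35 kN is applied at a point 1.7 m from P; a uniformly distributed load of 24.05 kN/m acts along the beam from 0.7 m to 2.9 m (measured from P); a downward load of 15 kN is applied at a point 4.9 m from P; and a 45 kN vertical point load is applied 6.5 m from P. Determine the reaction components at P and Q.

Resultant of the distributed load: 24.05 × 2.2 = 52.91 kN at 1.8 m from P.
Taking moments about P: Q_y·4.2 − 35·1.7 − (24.05·2.2)·1.8 − 15·4.9 − 45·6.5 = 0 → Q_y = 520.738/4.2 = 123.985 ≈ 124.0 kN.
ΣF_y = 0: P_y + 123.985 − 35 − 24.05·2.2 − 15 − 45 = 0 → P_y = 23.92 kN.
ΣF_x = 0: no horizontal applied forces, so P_x = 0.

P_x = 0, P_y = 23.92 kN, Q_y = 124.0 kN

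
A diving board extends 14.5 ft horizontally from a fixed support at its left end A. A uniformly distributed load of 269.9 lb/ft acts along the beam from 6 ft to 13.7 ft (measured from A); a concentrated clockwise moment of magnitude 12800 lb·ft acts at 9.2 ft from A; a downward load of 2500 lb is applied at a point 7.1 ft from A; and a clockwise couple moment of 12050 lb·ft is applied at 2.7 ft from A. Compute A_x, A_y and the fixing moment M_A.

Resultant of the distributed load: 269.9 × 7.7 = 2078.23 lb at 9.85 ft from A.
ΣF_x = 0: A_x = 0.
ΣF_y = 0: A_y − 269.9·7.7 − 2500 = 0 → A_y = 4578 lb.
ΣM about A: M_A − (269.9·7.7)·9.85 − 12800 − 2500·7.1 − 12050 = 0 → M_A = 63070 lb·ft.

A_x = 0, A_y = 4578 lb, M_A = 63070 lb·ft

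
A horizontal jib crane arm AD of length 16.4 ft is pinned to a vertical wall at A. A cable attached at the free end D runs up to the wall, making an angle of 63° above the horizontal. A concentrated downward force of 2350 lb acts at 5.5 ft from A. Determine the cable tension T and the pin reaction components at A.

ΣM about A: T·sin63°·16.4 − 2350·5.5 = 0 → T = 12925/(16.4·0.891007) = 884.516 ≈ 884.5 lb.
ΣF_x = 0: A_x − T·cos63° = 0 → A_x = 884.516 × 0.45399 = 401.6 lb.
ΣF_y = 0: A_y + T·sin63° − 2350 = 0 → A_y = 2350 − 884.516 × 0.891007 = 1562 lb.

T = 884.5 lb, A_x = 401.6 lb, A_y = 1562 lb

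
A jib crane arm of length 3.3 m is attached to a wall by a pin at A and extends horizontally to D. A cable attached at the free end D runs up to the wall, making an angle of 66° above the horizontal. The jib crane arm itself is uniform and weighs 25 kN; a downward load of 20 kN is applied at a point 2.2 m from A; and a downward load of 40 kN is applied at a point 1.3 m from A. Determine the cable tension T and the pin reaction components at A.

ΣM about A: T·sin66°·3.3 − 25·1.65 − 20·2.2 − 40·1.3 = 0 → T = 137.25/(3.3·0.913545) = 45.5269 ≈ 45.53 kN.
ΣF_x = 0: A_x − T·cos66° = 0 → A_x = 45.5269 × 0.406737 = 18.52 kN.
ΣF_y = 0: A_y + T·sin66° − 25 − 20 − 40 = 0 → A_y = 85 − 45.5269 × 0.913545 = 43.41 kN.

T = 45.53 kN, A_x = 18.52 kN, A_y = 43.41 kN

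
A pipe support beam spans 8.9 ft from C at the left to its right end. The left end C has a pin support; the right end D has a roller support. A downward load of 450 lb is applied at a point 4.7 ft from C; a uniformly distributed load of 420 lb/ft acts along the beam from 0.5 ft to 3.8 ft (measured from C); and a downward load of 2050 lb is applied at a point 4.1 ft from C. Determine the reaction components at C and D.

Resultant of the distributed load: 420 × 3.3 = 1386 lb at 2.15 ft from C.
ΣM about C: D_y·8.9 − 450·4.7 − (420·3.3)·2.15 − 2050·4.1 = 0 → D_y = 13499.9/8.9 = 1516.84 ≈ 1517 lb.
ΣF_y = 0: C_y + 1516.84 − 450 − 420·3.3 − 2050 = 0 → C_y = 2369 lb.
ΣF_x = 0: no horizontal applied forces, so C_x = 0.

C_x = 0, C_y = 2369 lb, D_y = 1517 lb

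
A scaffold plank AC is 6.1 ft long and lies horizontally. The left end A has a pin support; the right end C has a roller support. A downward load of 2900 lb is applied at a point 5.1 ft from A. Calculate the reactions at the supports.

A_x = 0, A_y = 475.4 lb, C_y = 2425 lb

ΣM about A: C_y·6.1 − 2900·5.1 = 0 → C_y = 14790/6.1 = 2424.59 ≈ 2425 lb.
ΣF_y = 0: A_y + 2424.59 − 2900 = 0 → A_y = 475.4 lb.
ΣF_x = 0: no horizontal applied forces, so A_x = 0.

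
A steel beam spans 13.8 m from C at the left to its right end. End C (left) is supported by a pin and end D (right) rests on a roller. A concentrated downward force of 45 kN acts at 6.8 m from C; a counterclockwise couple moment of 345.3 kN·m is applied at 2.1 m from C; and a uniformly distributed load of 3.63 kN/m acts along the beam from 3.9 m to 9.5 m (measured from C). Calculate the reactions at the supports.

C_x = 0, C_y = 58.31 kN, D_y = 7.022 kN

Resultant of the distributed load: 3.63 × 5.6 = 20.328 kN at 6.7 m from C.
Moments about C: D_y·13.8 − 45·6.8 + 345.3 − (3.63·5.6)·6.7 = 0 → D_y = 96.8976/13.8 = 7.02157 ≈ 7.022 kN.
ΣF_y = 0: C_y + 7.02157 − 45 − 3.63·5.6 = 0 → C_y = 58.31 kN.
ΣF_x = 0: no horizontal applied forces, so C_x = 0.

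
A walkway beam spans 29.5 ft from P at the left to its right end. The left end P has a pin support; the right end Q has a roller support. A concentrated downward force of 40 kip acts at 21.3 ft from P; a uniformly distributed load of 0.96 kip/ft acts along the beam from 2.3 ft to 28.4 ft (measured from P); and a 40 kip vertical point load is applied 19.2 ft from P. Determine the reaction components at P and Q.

Resultant of the distributed load: 0.96 × 26.1 = 25.056 kip at 15.35 ft from P.
ΣM about P: Q_y·29.5 − 40·21.3 − (0.96·26.1)·15.35 − 40·19.2 = 0 → Q_y = 2004.6096/29.5 = 67.9529 ≈ 67.95 kip.
ΣF_y = 0: P_y + 67.9529 − 40 − 0.96·26.1 − 40 = 0 → P_y = 37.10 kip.
ΣF_x = 0: no horizontal applied forces, so P_x = 0.

P_x = 0, P_y = 37.10 kip, Q_y = 67.95 kip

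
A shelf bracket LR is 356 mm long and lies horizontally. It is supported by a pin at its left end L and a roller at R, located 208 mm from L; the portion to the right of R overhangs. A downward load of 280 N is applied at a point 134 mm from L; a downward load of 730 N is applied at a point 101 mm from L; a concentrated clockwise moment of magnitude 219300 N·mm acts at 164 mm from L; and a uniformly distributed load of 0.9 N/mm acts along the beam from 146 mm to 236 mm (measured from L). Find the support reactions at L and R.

L_x = 0, L_y = -572.6 N, R_y = 1664 N

Resultant of the distributed load: 0.9 × 90 = 81 N at 191 mm from L.
Moments about L: R_y·208 − 280·134 − 730·101 − 219300 − (0.9·90)·191 = 0 → R_y = 346021/208 = 1663.56 ≈ 1664 N.
ΣF_y = 0: L_y + 1663.56 − 280 − 730 − 0.9·90 = 0 → L_y = -572.6 N.
ΣF_x = 0: no horizontal applied forces, so L_x = 0.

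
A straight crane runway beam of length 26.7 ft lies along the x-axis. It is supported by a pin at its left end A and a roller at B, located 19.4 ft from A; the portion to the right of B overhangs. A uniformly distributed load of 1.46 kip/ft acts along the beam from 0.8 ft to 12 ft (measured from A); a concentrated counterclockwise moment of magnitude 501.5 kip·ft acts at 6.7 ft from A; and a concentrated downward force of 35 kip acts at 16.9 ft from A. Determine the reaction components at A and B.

Resultant of the distributed load: 1.46 × 11.2 = 16.352 kip at 6.4 ft from A.
Taking moments about A: B_y·19.4 − (1.46·11.2)·6.4 + 501.5 − 35·16.9 = 0 → B_y = 194.6528/19.4 = 10.0336 ≈ 10.03 kip.
ΣF_y = 0: A_y + 10.0336 − 1.46·11.2 − 35 = 0 → A_y = 41.32 kip.
ΣF_x = 0: no horizontal applied forces, so A_x = 0.

A_x = 0, A_y = 41.32 kip, B_y = 10.03 kip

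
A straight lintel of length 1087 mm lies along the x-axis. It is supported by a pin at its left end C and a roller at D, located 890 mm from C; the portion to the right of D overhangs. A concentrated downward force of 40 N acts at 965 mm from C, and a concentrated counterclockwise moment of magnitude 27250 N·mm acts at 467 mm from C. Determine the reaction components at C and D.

Taking moments about C: D_y·890 − 40·965 + 27250 = 0 → D_y = 11350/890 = 12.7528 ≈ 12.75 N.
ΣF_y = 0: C_y + 12.7528 − 40 = 0 → C_y = 27.25 N.
ΣF_x = 0: no horizontal applied forces, so C_x = 0.

C_x = 0, C_y = 27.25 N, D_y = 12.75 N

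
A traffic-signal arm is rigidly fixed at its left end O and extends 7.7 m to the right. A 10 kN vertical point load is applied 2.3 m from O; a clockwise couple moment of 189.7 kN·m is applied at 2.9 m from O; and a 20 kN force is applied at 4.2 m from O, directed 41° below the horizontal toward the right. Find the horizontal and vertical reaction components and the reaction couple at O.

ΣF_x = 0: O_x + 20·cos41° = 0 → O_x = -15.09 kN.
ΣF_y = 0: O_y − 10 − 20·sin41° = 0 → O_y = 23.12 kN.
ΣM about O: M_O − 10·2.3 − 189.7 − 20·sin41°·4.2 = 0 → M_O = 267.8 kN·m.

O_x = -15.09 kN, O_y = 23.12 kN, M_O = 267.8 kN·m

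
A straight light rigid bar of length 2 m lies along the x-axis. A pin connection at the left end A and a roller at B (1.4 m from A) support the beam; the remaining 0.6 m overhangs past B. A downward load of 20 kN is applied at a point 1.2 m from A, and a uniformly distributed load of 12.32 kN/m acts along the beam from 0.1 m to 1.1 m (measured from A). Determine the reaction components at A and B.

Resultant of the distributed load: 12.32 × 1 = 12.32 kN at 0.6 m from A.
ΣM about A: B_y·1.4 − 20·1.2 − (12.32·1)·0.6 = 0 → B_y = 31.392/1.4 = 22.4229 ≈ 22.42 kN.
ΣF_y = 0: A_y + 22.4229 − 20 − 12.32·1 = 0 → A_y = 9.897 kN.
ΣF_x = 0: no horizontal applied forces, so A_x = 0.

A_x = 0, A_y = 9.897 kN, B_y = 22.42 kN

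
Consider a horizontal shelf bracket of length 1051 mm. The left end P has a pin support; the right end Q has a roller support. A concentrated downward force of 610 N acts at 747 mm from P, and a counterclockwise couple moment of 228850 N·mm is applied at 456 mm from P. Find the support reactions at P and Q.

P_x = 0, P_y = 394.2 N, Q_y = 215.8 N

ΣM about P: Q_y·1051 − 610·747 + 228850 = 0 → Q_y = 226820/1051 = 215.814 ≈ 215.8 N.
ΣF_y = 0: P_y + 215.814 − 610 = 0 → P_y = 394.2 N.
ΣF_x = 0: no horizontal applied forces, so P_x = 0.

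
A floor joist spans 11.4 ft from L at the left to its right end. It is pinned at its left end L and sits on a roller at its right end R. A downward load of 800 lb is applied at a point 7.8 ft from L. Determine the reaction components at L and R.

L_x = 0, L_y = 252.6 lb, R_y = 547.4 lb

ΣM about L: R_y·11.4 − 800·7.8 = 0 → R_y = 6240/11.4 = 547.368 ≈ 547.4 lb.
ΣF_y = 0: L_y + 547.368 − 800 = 0 → L_y = 252.6 lb.
ΣF_x = 0: no horizontal applied forces, so L_x = 0.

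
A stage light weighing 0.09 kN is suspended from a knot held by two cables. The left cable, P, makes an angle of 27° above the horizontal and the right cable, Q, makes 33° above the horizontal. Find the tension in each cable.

T_P = 0.08716 kN, T_Q = 0.09260 kN

ΣF_x = 0: −T_P·cos27° + T_Q·cos33° = 0 → T_Q = 1.0624·T_P.
ΣF_y = 0: T_P·sin27° + T_Q·sin33° = 0.09.
Substitute: T_P·(0.45399 + 1.0624·0.544639) = 0.09 → T_P = 0.0871574 ≈ 0.08716 kN.
Then T_Q = 1.0624 × 0.0871574 = 0.09260 kN.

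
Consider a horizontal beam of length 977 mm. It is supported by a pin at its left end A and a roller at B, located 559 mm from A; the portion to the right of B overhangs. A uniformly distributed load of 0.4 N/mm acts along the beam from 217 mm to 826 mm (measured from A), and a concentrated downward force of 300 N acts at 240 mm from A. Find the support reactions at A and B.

A_x = 0, A_y = 187.5 N, B_y = 356.1 N

Resultant of the distributed load: 0.4 × 609 = 243.6 N at 521.5 mm from A.
Taking moments about A: B_y·559 − (0.4·609)·521.5 − 300·240 = 0 → B_y = 199037.4/559 = 356.06 ≈ 356.1 N.
ΣF_y = 0: A_y + 356.06 − 0.4·609 − 300 = 0 → A_y = 187.5 N.
ΣF_x = 0: no horizontal applied forces, so A_x = 0.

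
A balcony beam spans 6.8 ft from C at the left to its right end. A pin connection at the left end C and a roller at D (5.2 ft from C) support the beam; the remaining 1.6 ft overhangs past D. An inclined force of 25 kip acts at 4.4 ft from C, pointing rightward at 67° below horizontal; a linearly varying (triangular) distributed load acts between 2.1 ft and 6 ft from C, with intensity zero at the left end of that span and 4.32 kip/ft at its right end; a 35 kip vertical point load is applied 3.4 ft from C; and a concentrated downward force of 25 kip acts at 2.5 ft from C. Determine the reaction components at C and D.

C_x = -9.768 kip, C_y = 29.45 kip, D_y = 61.99 kip

Resultant of the triangular load: ½ × 4.32 × 3.9 = 8.424 kip, acting at 4.7 ft from C (one-third of the span from the peak).
Taking moments about C: D_y·5.2 − 25·sin67°·4.4 − (½·4.32·3.9)·4.7 − 35·3.4 − 25·2.5 = 0 → D_y = 322.348/5.2 = 61.99 kip.
ΣF_y = 0: C_y + 61.99 − 25·sin67° − ½·4.32·3.9 − 35 − 25 = 0 → C_y = 29.45 kip.
ΣF_x = 0: C_x + 25·cos67° = 0 → C_x = -9.768 kip.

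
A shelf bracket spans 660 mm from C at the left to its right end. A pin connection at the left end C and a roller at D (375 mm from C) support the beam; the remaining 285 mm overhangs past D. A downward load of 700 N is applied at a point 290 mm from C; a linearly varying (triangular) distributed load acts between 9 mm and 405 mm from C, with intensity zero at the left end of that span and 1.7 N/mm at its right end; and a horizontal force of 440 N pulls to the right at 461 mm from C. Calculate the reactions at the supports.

Resultant of the triangular load: ½ × 1.7 × 396 = 336.6 N, acting at 273 mm from C (one-third of the span from the peak).
Moments about C: D_y·375 − 700·290 − (½·1.7·396)·273 = 0 → D_y = 294891.8/375 = 786.378 ≈ 786.4 N.
ΣF_y = 0: C_y + 786.378 − 700 − ½·1.7·396 = 0 → C_y = 250.2 N.
ΣF_x = 0: C_x + 440 = 0 → C_x = -440.0 N.

C_x = -440.0 N, C_y = 250.2 N, D_y = 786.4 N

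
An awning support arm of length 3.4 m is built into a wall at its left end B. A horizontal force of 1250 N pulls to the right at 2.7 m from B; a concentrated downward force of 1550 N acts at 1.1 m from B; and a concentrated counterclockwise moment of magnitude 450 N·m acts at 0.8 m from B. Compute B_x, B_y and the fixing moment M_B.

ΣF_x = 0: B_x + 1250 = 0 → B_x = -1250 N.
ΣF_y = 0: B_y − 1550 = 0 → B_y = 1550 N.
ΣM about B: M_B − 1550·1.1 + 450 = 0 → M_B = 1255 N·m.

B_x = -1250 N, B_y = 1550 N, M_B = 1255 N·m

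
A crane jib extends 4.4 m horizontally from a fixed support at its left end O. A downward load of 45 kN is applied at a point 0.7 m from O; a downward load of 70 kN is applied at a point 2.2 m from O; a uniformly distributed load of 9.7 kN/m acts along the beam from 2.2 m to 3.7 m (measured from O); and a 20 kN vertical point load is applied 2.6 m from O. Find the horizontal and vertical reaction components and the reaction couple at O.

Resultant of the distributed load: 9.7 × 1.5 = 14.55 kN at 2.95 m from O.
ΣF_x = 0: O_x = 0.
ΣF_y = 0: O_y − 45 − 70 − 9.7·1.5 − 20 = 0 → O_y = 149.6 kN.
ΣM about O: M_O − 45·0.7 − 70·2.2 − (9.7·1.5)·2.95 − 20·2.6 = 0 → M_O = 280.4 kN·m.

O_x = 0, O_y = 149.6 kN, M_O = 280.4 kN·m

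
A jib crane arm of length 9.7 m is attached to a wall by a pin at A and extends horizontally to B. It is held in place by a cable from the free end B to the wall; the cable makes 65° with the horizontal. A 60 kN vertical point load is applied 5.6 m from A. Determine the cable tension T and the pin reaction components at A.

T = 38.22 kN, A_x = 16.15 kN, A_y = 25.36 kN

ΣM about A: T·sin65°·9.7 − 60·5.6 = 0 → T = 336/(9.7·0.906308) = 38.2201 ≈ 38.22 kN.
ΣF_x = 0: A_x − T·cos65° = 0 → A_x = 38.2201 × 0.422618 = 16.15 kN.
ΣF_y = 0: A_y + T·sin65° − 60 = 0 → A_y = 60 − 38.2201 × 0.906308 = 25.36 kN.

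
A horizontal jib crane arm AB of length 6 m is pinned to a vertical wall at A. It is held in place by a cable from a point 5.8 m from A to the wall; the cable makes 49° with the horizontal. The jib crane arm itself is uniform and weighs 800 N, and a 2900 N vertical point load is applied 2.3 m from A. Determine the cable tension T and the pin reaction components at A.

T = 2072 N, A_x = 1359 N, A_y = 2136 N

ΣM about A: T·sin49°·5.8 − 800·3 − 2900·2.3 = 0 → T = 9070/(5.8·0.75471) = 2072.05 ≈ 2072 N.
ΣF_x = 0: A_x − T·cos49° = 0 → A_x = 2072.05 × 0.656059 = 1359 N.
ΣF_y = 0: A_y + T·sin49° − 800 − 2900 = 0 → A_y = 3700 − 2072.05 × 0.75471 = 2136 N.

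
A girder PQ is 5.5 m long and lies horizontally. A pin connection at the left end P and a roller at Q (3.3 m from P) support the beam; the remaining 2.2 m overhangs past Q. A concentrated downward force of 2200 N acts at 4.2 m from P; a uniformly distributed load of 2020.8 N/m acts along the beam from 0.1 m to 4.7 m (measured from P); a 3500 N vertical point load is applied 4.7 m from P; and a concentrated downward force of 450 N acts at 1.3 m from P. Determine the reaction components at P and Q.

Resultant of the distributed load: 2020.8 × 4.6 = 9295.68 N at 2.4 m from P.
ΣM about P: Q_y·3.3 − 2200·4.2 − (2020.8·4.6)·2.4 − 3500·4.7 − 450·1.3 = 0 → Q_y = 48584.632/3.3 = 14722.6 ≈ 14720 N.
ΣF_y = 0: P_y + 14722.6 − 2200 − 2020.8·4.6 − 3500 − 450 = 0 → P_y = 723.1 N.
ΣF_x = 0: no horizontal applied forces, so P_x = 0.

P_x = 0, P_y = 723.1 N, Q_y = 14720 N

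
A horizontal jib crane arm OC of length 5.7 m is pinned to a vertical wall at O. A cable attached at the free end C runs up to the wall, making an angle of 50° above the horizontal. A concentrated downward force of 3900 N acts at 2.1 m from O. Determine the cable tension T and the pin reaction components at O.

T = 1876 N, O_x = 1206 N, O_y = 2463 N

ΣM about O: T·sin50°·5.7 − 3900·2.1 = 0 → T = 8190/(5.7·0.766044) = 1875.67 ≈ 1876 N.
ΣF_x = 0: O_x − T·cos50° = 0 → O_x = 1875.67 × 0.642788 = 1206 N.
ΣF_y = 0: O_y + T·sin50° − 3900 = 0 → O_y = 3900 − 1875.67 × 0.766044 = 2463 N.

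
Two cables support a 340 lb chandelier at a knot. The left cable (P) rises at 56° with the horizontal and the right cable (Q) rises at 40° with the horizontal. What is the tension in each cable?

ΣF_x = 0: −T_P·cos56° + T_Q·cos40° = 0 → T_Q = 0.729974·T_P.
ΣF_y = 0: T_P·sin56° + T_Q·sin40° = 340.
Substitute: T_P·(0.829038 + 0.729974·0.642788) = 340 → T_P = 261.89 ≈ 261.9 lb.
Then T_Q = 0.729974 × 261.89 = 191.2 lb.

T_P = 261.9 lb, T_Q = 191.2 lb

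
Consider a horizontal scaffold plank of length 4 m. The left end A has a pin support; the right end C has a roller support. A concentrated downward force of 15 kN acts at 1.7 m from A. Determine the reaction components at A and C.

A_x = 0, A_y = 8.625 kN, C_y = 6.375 kN

Moments about A: C_y·4 − 15·1.7 = 0 → C_y = 25.5/4 = 6.375 kN.
ΣF_y = 0: A_y + 6.375 − 15 = 0 → A_y = 8.625 kN.
ΣF_x = 0: no horizontal applied forces, so A_x = 0.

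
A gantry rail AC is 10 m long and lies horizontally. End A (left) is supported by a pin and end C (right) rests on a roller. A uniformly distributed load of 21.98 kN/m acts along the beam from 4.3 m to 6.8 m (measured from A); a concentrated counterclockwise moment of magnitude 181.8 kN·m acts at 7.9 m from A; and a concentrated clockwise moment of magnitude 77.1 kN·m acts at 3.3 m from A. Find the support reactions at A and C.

A_x = 0, A_y = 34.92 kN, C_y = 20.03 kN

Resultant of the distributed load: 21.98 × 2.5 = 54.95 kN at 5.55 m from A.
Taking moments about A: C_y·10 − (21.98·2.5)·5.55 + 181.8 − 77.1 = 0 → C_y = 200.2725/10 = 20.0273 ≈ 20.03 kN.
ΣF_y = 0: A_y + 20.0273 − 21.98·2.5 = 0 → A_y = 34.92 kN.
ΣF_x = 0: no horizontal applied forces, so A_x = 0.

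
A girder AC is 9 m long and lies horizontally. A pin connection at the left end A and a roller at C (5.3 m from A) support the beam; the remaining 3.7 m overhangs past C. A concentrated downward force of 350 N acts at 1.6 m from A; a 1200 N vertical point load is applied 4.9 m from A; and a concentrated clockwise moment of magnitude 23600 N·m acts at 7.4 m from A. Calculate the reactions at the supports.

A_x = 0, A_y = -4118 N, C_y = 5668 N

Taking moments about A: C_y·5.3 − 350·1.6 − 1200·4.9 − 23600 = 0 → C_y = 30040/5.3 = 5667.92 ≈ 5668 N.
ΣF_y = 0: A_y + 5667.92 − 350 − 1200 = 0 → A_y = -4118 N.
ΣF_x = 0: no horizontal applied forces, so A_x = 0.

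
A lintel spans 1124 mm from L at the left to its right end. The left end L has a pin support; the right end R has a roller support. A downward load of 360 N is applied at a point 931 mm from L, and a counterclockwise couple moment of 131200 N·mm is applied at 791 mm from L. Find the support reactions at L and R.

L_x = 0, L_y = 178.5 N, R_y = 181.5 N

ΣM about L: R_y·1124 − 360·931 + 131200 = 0 → R_y = 203960/1124 = 181.459 ≈ 181.5 N.
ΣF_y = 0: L_y + 181.459 − 360 = 0 → L_y = 178.5 N.
ΣF_x = 0: no horizontal applied forces, so L_x = 0.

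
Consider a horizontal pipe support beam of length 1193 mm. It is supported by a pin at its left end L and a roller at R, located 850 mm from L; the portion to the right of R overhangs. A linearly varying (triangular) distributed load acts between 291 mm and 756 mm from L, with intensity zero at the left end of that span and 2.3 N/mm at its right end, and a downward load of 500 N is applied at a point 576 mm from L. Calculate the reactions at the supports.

Resultant of the triangular load: ½ × 2.3 × 465 = 534.75 N, acting at 601 mm from L (one-third of the span from the peak).
Taking moments about L: R_y·850 − (½·2.3·465)·601 − 500·576 = 0 → R_y = 609384.75/850 = 716.923 ≈ 716.9 N.
ΣF_y = 0: L_y + 716.923 − ½·2.3·465 − 500 = 0 → L_y = 317.8 N.
ΣF_x = 0: no horizontal applied forces, so L_x = 0.

L_x = 0, L_y = 317.8 N, R_y = 716.9 N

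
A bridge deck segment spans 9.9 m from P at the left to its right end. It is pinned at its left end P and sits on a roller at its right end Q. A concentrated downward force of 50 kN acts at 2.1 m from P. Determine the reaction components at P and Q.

Taking moments about P: Q_y·9.9 − 50·2.1 = 0 → Q_y = 105/9.9 = 10.6061 ≈ 10.61 kN.
ΣF_y = 0: P_y + 10.6061 − 50 = 0 → P_y = 39.39 kN.
ΣF_x = 0: no horizontal applied forces, so P_x = 0.

P_x = 0, P_y = 39.39 kN, Q_y = 10.61 kN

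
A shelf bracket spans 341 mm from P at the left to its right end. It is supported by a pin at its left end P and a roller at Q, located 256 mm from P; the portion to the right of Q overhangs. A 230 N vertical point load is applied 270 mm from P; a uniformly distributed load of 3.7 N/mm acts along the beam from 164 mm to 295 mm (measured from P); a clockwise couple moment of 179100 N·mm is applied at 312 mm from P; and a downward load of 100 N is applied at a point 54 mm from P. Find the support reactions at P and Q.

P_x = 0, P_y = -583.1 N, Q_y = 1398 N

Resultant of the distributed load: 3.7 × 131 = 484.7 N at 229.5 mm from P.
Taking moments about P: Q_y·256 − 230·270 − (3.7·131)·229.5 − 179100 − 100·54 = 0 → Q_y = 357838.65/256 = 1397.81 ≈ 1398 N.
ΣF_y = 0: P_y + 1397.81 − 230 − 3.7·131 − 100 = 0 → P_y = -583.1 N.
ΣF_x = 0: no horizontal applied forces, so P_x = 0.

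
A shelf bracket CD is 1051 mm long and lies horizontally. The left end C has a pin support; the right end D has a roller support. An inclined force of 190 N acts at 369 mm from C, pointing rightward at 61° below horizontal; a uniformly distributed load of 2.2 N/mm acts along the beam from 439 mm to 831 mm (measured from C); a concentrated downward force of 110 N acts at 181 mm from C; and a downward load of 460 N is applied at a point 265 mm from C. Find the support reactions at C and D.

C_x = -92.11 N, C_y = 884.3 N, D_y = 714.3 N

Resultant of the distributed load: 2.2 × 392 = 862.4 N at 635 mm from C.
ΣM about C: D_y·1051 − 190·sin61°·369 − (2.2·392)·635 − 110·181 − 460·265 = 0 → D_y = 750754/1051 = 714.324 ≈ 714.3 N.
ΣF_y = 0: C_y + 714.324 − 190·sin61° − 2.2·392 − 110 − 460 = 0 → C_y = 884.3 N.
ΣF_x = 0: C_x + 190·cos61° = 0 → C_x = -92.11 N.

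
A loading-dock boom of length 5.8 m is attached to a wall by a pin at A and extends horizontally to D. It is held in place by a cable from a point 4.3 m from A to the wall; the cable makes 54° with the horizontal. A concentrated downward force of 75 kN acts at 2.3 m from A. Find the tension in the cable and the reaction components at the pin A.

ΣM about A: T·sin54°·4.3 − 75·2.3 = 0 → T = 172.5/(4.3·0.809017) = 49.5864 ≈ 49.59 kN.
ΣF_x = 0: A_x − T·cos54° = 0 → A_x = 49.5864 × 0.587785 = 29.15 kN.
ΣF_y = 0: A_y + T·sin54° − 75 = 0 → A_y = 75 − 49.5864 × 0.809017 = 34.88 kN.

T = 49.59 kN, A_x = 29.15 kN, A_y = 34.88 kN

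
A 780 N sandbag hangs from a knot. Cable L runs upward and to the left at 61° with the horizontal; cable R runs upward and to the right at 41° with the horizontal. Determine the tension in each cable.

ΣF_x = 0: −T_L·cos61° + T_R·cos41° = 0 → T_R = 0.642379·T_L.
ΣF_y = 0: T_L·sin61° + T_R·sin41° = 780.
Substitute: T_L·(0.87462 + 0.642379·0.656059) = 780 → T_L = 601.825 ≈ 601.8 N.
Then T_R = 0.642379 × 601.825 = 386.6 N.

T_L = 601.8 N, T_R = 386.6 N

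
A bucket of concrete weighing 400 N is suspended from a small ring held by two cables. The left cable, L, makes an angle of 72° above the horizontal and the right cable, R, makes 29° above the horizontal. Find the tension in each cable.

T_L = 356.4 N, T_R = 125.9 N

ΣF_x = 0: −T_L·cos72° + T_R·cos29° = 0 → T_R = 0.353316·T_L.
ΣF_y = 0: T_L·sin72° + T_R·sin29° = 400.
Substitute: T_L·(0.951057 + 0.353316·0.48481) = 400 → T_L = 356.396 ≈ 356.4 N.
Then T_R = 0.353316 × 356.396 = 125.9 N.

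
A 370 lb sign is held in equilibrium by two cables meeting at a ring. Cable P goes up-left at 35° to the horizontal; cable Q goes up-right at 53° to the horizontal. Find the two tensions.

ΣF_x = 0: −T_P·cos35° + T_Q·cos53° = 0 → T_Q = 1.36114·T_P.
ΣF_y = 0: T_P·sin35° + T_Q·sin53° = 370.
Substitute: T_P·(0.573576 + 1.36114·0.798636) = 370 → T_P = 222.807 ≈ 222.8 lb.
Then T_Q = 1.36114 × 222.807 = 303.3 lb.

T_P = 222.8 lb, T_Q = 303.3 lb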